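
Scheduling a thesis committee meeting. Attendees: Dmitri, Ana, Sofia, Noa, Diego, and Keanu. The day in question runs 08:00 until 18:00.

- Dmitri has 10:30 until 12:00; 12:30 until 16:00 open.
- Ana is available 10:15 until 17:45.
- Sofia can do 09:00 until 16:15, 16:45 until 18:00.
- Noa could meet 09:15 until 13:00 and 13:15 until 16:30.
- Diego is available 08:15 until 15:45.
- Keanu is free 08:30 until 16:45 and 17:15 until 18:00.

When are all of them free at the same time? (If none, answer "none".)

Dmitri ∩ Ana: 10:30-12:00, 12:30-16:00.
Dmitri ∩ Ana ∩ Sofia: 10:30-12:00, 12:30-16:00.
Dmitri ∩ Ana ∩ Sofia ∩ Noa: 10:30-12:00, 12:30-13:00, 13:15-16:00.
Dmitri ∩ Ana ∩ Sofia ∩ Noa ∩ Diego: 10:30-12:00, 12:30-13:00, 13:15-15:45.
Dmitri ∩ Ana ∩ Sofia ∩ Noa ∩ Diego ∩ Keanu: 10:30-12:00, 12:30-13:00, 13:15-15:45.

10:30-12:00, 12:30-13:00, 13:15-15:45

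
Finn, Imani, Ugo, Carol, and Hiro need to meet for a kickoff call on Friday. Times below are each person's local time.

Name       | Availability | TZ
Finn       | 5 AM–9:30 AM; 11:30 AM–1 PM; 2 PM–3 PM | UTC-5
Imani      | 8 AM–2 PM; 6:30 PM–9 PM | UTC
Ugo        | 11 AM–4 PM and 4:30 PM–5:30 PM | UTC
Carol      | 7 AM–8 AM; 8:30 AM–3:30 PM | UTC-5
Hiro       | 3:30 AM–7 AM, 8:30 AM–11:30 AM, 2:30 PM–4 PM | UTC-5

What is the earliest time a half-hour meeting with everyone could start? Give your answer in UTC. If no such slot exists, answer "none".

Finn in UTC: 10:00-14:30, 16:30-18:00, 19:00-20:00 (add 5h to convert from UTC-5).
Imani in UTC: 08:00-14:00, 18:30-21:00.
Ugo in UTC: 11:00-16:00, 16:30-17:30.
Carol in UTC: 12:00-13:00, 13:30-20:30 (add 5h to convert from UTC-5).
Hiro in UTC: 08:30-12:00, 13:30-16:30, 19:30-21:00 (add 5h to convert from UTC-5).
Finn ∩ Imani: 10:00-14:00, 19:00-20:00.
Finn ∩ Imani ∩ Ugo: 11:00-14:00.
Finn ∩ Imani ∩ Ugo ∩ Carol: 12:00-13:00, 13:30-14:00.
Finn ∩ Imani ∩ Ugo ∩ Carol ∩ Hiro: 13:30-14:00.
So the common availability across everyone is 13:30-14:00.
The first common window of at least 30 minutes is 13:30-14:00, so the earliest start is 13:30.

13:30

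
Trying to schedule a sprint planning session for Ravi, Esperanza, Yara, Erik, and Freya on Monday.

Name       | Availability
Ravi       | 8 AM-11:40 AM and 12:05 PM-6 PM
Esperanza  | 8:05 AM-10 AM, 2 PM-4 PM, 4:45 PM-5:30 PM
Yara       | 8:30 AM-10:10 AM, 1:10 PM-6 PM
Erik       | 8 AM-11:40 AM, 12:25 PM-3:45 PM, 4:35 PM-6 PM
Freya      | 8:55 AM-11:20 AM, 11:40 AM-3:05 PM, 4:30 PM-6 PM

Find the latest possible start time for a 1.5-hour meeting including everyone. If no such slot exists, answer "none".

Ravi ∩ Esperanza: 08:05-10:00, 14:00-16:00, 16:45-17:30.
Ravi ∩ Esperanza ∩ Yara: 08:30-10:00, 14:00-16:00, 16:45-17:30.
Ravi ∩ Esperanza ∩ Yara ∩ Erik: 08:30-10:00, 14:00-15:45, 16:45-17:30.
Ravi ∩ Esperanza ∩ Yara ∩ Erik ∩ Freya: 08:55-10:00, 14:00-15:05, 16:45-17:30.
Those are the intersection windows.
No common window is at least 90 minutes long.

none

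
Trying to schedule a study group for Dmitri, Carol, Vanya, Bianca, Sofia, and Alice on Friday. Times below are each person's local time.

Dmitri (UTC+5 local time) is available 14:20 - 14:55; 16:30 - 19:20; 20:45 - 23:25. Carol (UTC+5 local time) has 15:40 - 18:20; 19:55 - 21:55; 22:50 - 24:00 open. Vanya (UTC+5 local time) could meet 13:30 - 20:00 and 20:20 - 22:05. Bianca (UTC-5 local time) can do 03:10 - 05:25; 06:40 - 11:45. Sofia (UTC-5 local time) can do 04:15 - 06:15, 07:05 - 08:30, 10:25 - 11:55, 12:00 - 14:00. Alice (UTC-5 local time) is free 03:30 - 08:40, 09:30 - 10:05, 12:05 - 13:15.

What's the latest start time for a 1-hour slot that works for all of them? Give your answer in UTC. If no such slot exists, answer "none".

Dmitri in UTC: 09:20-09:55, 11:30-14:20, 15:45-18:25 (subtract 5h to convert from UTC+5).
Carol in UTC: 10:40-13:20, 14:55-16:55, 17:50-19:00 (subtract 5h to convert from UTC+5).
Vanya in UTC: 08:30-15:00, 15:20-17:05 (subtract 5h to convert from UTC+5).
Bianca in UTC: 08:10-10:25, 11:40-16:45 (add 5h to convert from UTC-5).
Sofia in UTC: 09:15-11:15, 12:05-13:30, 15:25-16:55, 17:00-19:00 (add 5h to convert from UTC-5).
Alice in UTC: 08:30-13:40, 14:30-15:05, 17:05-18:15 (add 5h to convert from UTC-5).
Dmitri ∩ Carol: 11:30-13:20, 15:45-16:55, 17:50-18:25.
Dmitri ∩ Carol ∩ Vanya: 11:30-13:20, 15:45-16:55.
Dmitri ∩ Carol ∩ Vanya ∩ Bianca: 11:40-13:20, 15:45-16:45.
Dmitri ∩ Carol ∩ Vanya ∩ Bianca ∩ Sofia: 12:05-13:20, 15:45-16:45.
Dmitri ∩ Carol ∩ Vanya ∩ Bianca ∩ Sofia ∩ Alice: 12:05-13:20.
The last common window of at least 60 minutes is 12:05-13:20; a 60-minute meeting can start as late as 12:20 and still end by 13:20.

12:20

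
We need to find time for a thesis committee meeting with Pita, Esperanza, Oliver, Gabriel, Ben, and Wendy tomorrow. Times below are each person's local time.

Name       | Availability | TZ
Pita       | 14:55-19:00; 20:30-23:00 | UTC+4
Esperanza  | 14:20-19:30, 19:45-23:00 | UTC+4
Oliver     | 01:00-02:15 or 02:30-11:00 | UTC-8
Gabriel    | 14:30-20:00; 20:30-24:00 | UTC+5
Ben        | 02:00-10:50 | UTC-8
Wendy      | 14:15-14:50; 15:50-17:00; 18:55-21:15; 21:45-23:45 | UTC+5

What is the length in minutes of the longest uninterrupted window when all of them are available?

120

Pita in UTC: 10:55-15:00, 16:30-19:00 (subtract 4h to convert from UTC+4).
Esperanza in UTC: 10:20-15:30, 15:45-19:00 (subtract 4h to convert from UTC+4).
Oliver in UTC: 09:00-10:15, 10:30-19:00 (add 8h to convert from UTC-8).
Gabriel in UTC: 09:30-15:00, 15:30-19:00 (subtract 5h to convert from UTC+5).
Ben in UTC: 10:00-18:50 (add 8h to convert from UTC-8).
Wendy in UTC: 09:15-09:50, 10:50-12:00, 13:55-16:15, 16:45-18:45 (subtract 5h to convert from UTC+5).
Pita ∩ Esperanza: 10:55-15:00, 16:30-19:00.
Pita ∩ Esperanza ∩ Oliver: 10:55-15:00, 16:30-19:00.
Pita ∩ Esperanza ∩ Oliver ∩ Gabriel: 10:55-15:00, 16:30-19:00.
Pita ∩ Esperanza ∩ Oliver ∩ Gabriel ∩ Ben: 10:55-15:00, 16:30-18:50.
Pita ∩ Esperanza ∩ Oliver ∩ Gabriel ∩ Ben ∩ Wendy: 10:55-12:00, 13:55-15:00, 16:45-18:45.
The longest is 16:45-18:45 at 120 minutes.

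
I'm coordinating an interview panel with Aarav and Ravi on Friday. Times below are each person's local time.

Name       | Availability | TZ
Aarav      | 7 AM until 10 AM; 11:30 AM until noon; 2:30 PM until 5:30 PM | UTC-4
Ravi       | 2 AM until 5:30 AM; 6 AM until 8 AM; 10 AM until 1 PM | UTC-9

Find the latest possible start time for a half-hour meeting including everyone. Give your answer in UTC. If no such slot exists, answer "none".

Aarav in UTC: 11:00-14:00, 15:30-16:00, 18:30-21:30 (add 4h to convert from UTC-4).
Ravi in UTC: 11:00-14:30, 15:00-17:00, 19:00-22:00 (add 9h to convert from UTC-9).
Aarav ∩ Ravi: 11:00-14:00, 15:30-16:00, 19:00-21:30.
Those are the intersection windows.
The last common window of at least 30 minutes is 19:00-21:30; a 30-minute meeting can start as late as 21:00 and still end by 21:30.

21:00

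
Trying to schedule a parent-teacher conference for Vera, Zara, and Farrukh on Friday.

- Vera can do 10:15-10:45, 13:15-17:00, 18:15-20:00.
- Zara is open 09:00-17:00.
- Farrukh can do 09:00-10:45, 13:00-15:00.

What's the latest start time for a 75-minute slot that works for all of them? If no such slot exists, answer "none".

Vera ∩ Zara: 10:15-10:45, 13:15-17:00.
Vera ∩ Zara ∩ Farrukh: 10:15-10:45, 13:15-15:00.
Those are the intersection windows.
The last common window of at least 75 minutes is 13:15-15:00; a 75-minute meeting can start as late as 13:45 and still end by 15:00.

13:45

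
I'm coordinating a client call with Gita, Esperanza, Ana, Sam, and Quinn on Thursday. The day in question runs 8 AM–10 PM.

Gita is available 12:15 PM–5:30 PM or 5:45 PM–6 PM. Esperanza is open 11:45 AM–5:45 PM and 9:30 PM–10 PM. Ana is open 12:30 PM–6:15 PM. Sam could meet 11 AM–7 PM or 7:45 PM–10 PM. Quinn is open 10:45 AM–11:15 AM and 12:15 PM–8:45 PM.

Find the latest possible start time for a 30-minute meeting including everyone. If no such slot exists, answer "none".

Gita ∩ Esperanza: 12:15-17:30.
Gita ∩ Esperanza ∩ Ana: 12:30-17:30.
Gita ∩ Esperanza ∩ Ana ∩ Sam: 12:30-17:30.
Gita ∩ Esperanza ∩ Ana ∩ Sam ∩ Quinn: 12:30-17:30.
Those are the intersection windows.
The last common window of at least 30 minutes is 12:30-17:30; a 30-minute meeting can start as late as 17:00 and still end by 17:30.

17:00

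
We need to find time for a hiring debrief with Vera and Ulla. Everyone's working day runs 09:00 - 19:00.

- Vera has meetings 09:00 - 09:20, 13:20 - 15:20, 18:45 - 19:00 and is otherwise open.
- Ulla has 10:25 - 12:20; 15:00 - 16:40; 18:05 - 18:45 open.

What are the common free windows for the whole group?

10:25-12:20, 15:20-16:40, 18:05-18:45

Vera free: 09:20-13:20, 15:20-18:45 (invert busy blocks within the working day).
Ulla free: 10:25-12:20, 15:00-16:40, 18:05-18:45.
Vera ∩ Ulla: 10:25-12:20, 15:20-16:40, 18:05-18:45.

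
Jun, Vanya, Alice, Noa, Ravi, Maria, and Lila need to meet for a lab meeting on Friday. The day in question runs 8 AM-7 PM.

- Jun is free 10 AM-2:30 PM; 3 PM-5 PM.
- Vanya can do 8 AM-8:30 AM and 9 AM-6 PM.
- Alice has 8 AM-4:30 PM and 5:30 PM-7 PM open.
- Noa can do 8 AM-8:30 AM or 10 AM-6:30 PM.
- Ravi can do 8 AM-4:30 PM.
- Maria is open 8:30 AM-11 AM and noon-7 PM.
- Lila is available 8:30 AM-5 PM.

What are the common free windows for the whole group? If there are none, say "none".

Jun ∩ Vanya: 10:00-14:30, 15:00-17:00.
Jun ∩ Vanya ∩ Alice: 10:00-14:30, 15:00-16:30.
Jun ∩ Vanya ∩ Alice ∩ Noa: 10:00-14:30, 15:00-16:30.
Jun ∩ Vanya ∩ Alice ∩ Noa ∩ Ravi: 10:00-14:30, 15:00-16:30.
Jun ∩ Vanya ∩ Alice ∩ Noa ∩ Ravi ∩ Maria: 10:00-11:00, 12:00-14:30, 15:00-16:30.
Jun ∩ Vanya ∩ Alice ∩ Noa ∩ Ravi ∩ Maria ∩ Lila: 10:00-11:00, 12:00-14:30, 15:00-16:30.
Those are the intersection windows.

10:00-11:00, 12:00-14:30, 15:00-16:30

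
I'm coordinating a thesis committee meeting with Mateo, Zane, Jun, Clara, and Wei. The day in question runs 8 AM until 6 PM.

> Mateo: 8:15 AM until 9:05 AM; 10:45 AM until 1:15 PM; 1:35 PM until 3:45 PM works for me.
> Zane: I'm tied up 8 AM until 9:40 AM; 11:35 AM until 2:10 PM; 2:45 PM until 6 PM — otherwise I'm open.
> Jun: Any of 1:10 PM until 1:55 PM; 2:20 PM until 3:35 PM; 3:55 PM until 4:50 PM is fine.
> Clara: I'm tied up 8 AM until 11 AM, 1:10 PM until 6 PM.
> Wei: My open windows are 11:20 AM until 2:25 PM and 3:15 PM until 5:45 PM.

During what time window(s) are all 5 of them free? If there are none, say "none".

none

Mateo free: 08:15-09:05, 10:45-13:15, 13:35-15:45.
Zane free: 09:40-11:35, 14:10-14:45 (invert busy blocks within the working day).
Jun free: 13:10-13:55, 14:20-15:35, 15:55-16:50.
Clara free: 11:00-13:10 (invert busy blocks within the working day).
Wei free: 11:20-14:25, 15:15-17:45.
Mateo ∩ Zane: 10:45-11:35, 14:10-14:45.
Mateo ∩ Zane ∩ Jun: 14:20-14:45.
Mateo ∩ Zane ∩ Jun ∩ Clara: ∅.
Mateo ∩ Zane ∩ Jun ∩ Clara ∩ Wei: ∅.
There is no time when everyone is free.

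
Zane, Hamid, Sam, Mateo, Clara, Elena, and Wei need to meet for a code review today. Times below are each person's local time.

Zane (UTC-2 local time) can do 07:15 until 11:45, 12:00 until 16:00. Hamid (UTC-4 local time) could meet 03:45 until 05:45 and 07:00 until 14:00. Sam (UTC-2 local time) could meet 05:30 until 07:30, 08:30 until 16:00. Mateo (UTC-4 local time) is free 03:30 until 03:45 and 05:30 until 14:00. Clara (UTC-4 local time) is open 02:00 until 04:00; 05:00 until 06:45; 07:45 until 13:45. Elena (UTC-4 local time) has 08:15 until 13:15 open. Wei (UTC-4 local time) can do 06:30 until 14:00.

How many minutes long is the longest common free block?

195

Zane in UTC: 09:15-13:45, 14:00-18:00 (add 2h to convert from UTC-2).
Hamid in UTC: 07:45-09:45, 11:00-18:00 (add 4h to convert from UTC-4).
Sam in UTC: 07:30-09:30, 10:30-18:00 (add 2h to convert from UTC-2).
Mateo in UTC: 07:30-07:45, 09:30-18:00 (add 4h to convert from UTC-4).
Clara in UTC: 06:00-08:00, 09:00-10:45, 11:45-17:45 (add 4h to convert from UTC-4).
Elena in UTC: 12:15-17:15 (add 4h to convert from UTC-4).
Wei in UTC: 10:30-18:00 (add 4h to convert from UTC-4).
Zane ∩ Hamid: 09:15-09:45, 11:00-13:45, 14:00-18:00.
Zane ∩ Hamid ∩ Sam: 09:15-09:30, 11:00-13:45, 14:00-18:00.
Zane ∩ Hamid ∩ Sam ∩ Mateo: 11:00-13:45, 14:00-18:00.
Zane ∩ Hamid ∩ Sam ∩ Mateo ∩ Clara: 11:45-13:45, 14:00-17:45.
Zane ∩ Hamid ∩ Sam ∩ Mateo ∩ Clara ∩ Elena: 12:15-13:45, 14:00-17:15.
Zane ∩ Hamid ∩ Sam ∩ Mateo ∩ Clara ∩ Elena ∩ Wei: 12:15-13:45, 14:00-17:15.
So the common availability across everyone is 12:15-13:45, 14:00-17:15.
The longest is 14:00-17:15 at 195 minutes.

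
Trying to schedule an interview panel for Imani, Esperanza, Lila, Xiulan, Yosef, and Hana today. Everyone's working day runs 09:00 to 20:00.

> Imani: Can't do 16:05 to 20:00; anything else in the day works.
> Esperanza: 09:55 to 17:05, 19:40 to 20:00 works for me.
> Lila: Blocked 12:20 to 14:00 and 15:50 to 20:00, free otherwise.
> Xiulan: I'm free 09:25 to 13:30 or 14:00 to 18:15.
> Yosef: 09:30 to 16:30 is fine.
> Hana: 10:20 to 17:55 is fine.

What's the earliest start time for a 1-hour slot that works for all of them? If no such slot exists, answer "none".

10:20

Imani free: 09:00-16:05 (invert busy blocks within the working day).
Esperanza free: 09:55-17:05, 19:40-20:00.
Lila free: 09:00-12:20, 14:00-15:50 (invert busy blocks within the working day).
Xiulan free: 09:25-13:30, 14:00-18:15.
Yosef free: 09:30-16:30.
Hana free: 10:20-17:55.
Imani ∩ Esperanza: 09:55-16:05.
Imani ∩ Esperanza ∩ Lila: 09:55-12:20, 14:00-15:50.
Imani ∩ Esperanza ∩ Lila ∩ Xiulan: 09:55-12:20, 14:00-15:50.
Imani ∩ Esperanza ∩ Lila ∩ Xiulan ∩ Yosef: 09:55-12:20, 14:00-15:50.
Imani ∩ Esperanza ∩ Lila ∩ Xiulan ∩ Yosef ∩ Hana: 10:20-12:20, 14:00-15:50.
Those are the intersection windows.
The first common window of at least 60 minutes is 10:20-12:20, so the earliest start is 10:20.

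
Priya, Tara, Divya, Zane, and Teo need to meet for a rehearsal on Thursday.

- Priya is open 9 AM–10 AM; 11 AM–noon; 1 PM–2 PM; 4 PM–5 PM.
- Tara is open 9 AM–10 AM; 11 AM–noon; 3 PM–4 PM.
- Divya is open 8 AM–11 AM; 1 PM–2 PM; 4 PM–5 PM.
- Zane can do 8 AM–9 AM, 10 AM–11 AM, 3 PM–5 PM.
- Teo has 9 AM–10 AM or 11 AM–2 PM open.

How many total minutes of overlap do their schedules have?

0

Priya ∩ Tara: 09:00-10:00, 11:00-12:00.
Priya ∩ Tara ∩ Divya: 09:00-10:00.
Priya ∩ Tara ∩ Divya ∩ Zane: ∅.
Priya ∩ Tara ∩ Divya ∩ Zane ∩ Teo: ∅.
There is no time when everyone is free.
There is no common window, so the total is 0 minutes.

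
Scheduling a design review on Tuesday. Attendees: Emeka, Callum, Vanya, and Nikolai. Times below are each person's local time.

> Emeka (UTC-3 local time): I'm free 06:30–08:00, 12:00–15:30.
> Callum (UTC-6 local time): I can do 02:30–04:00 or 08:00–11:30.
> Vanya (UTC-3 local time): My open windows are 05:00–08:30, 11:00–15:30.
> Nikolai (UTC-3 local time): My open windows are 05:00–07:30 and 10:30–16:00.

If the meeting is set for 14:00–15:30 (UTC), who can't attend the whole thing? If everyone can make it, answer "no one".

Emeka

Emeka in UTC: 09:30-11:00, 15:00-18:30 (add 3h to convert from UTC-3).
Callum in UTC: 08:30-10:00, 14:00-17:30 (add 6h to convert from UTC-6).
Vanya in UTC: 08:00-11:30, 14:00-18:30 (add 3h to convert from UTC-3).
Nikolai in UTC: 08:00-10:30, 13:30-19:00 (add 3h to convert from UTC-3).
Emeka: not fully free for 14:00-15:30. Callum: free for 14:00-15:30. Vanya: free for 14:00-15:30. Nikolai: free for 14:00-15:30.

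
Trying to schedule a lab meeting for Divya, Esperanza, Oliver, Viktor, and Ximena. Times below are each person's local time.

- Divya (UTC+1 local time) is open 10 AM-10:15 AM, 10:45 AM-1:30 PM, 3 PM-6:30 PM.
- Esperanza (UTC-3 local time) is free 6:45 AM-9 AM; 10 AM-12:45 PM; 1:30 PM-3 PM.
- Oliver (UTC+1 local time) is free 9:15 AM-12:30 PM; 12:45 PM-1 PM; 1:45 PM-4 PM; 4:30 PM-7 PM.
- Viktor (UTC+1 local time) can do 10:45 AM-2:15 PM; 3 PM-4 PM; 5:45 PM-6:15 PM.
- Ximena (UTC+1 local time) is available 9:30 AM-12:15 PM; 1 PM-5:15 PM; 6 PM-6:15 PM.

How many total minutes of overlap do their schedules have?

Divya in UTC: 09:00-09:15, 09:45-12:30, 14:00-17:30 (subtract 1h to convert from UTC+1).
Esperanza in UTC: 09:45-12:00, 13:00-15:45, 16:30-18:00 (add 3h to convert from UTC-3).
Oliver in UTC: 08:15-11:30, 11:45-12:00, 12:45-15:00, 15:30-18:00 (subtract 1h to convert from UTC+1).
Viktor in UTC: 09:45-13:15, 14:00-15:00, 16:45-17:15 (subtract 1h to convert from UTC+1).
Ximena in UTC: 08:30-11:15, 12:00-16:15, 17:00-17:15 (subtract 1h to convert from UTC+1).
Divya ∩ Esperanza: 09:45-12:00, 14:00-15:45, 16:30-17:30.
Divya ∩ Esperanza ∩ Oliver: 09:45-11:30, 11:45-12:00, 14:00-15:00, 15:30-15:45, 16:30-17:30.
Divya ∩ Esperanza ∩ Oliver ∩ Viktor: 09:45-11:30, 11:45-12:00, 14:00-15:00, 16:45-17:15.
Divya ∩ Esperanza ∩ Oliver ∩ Viktor ∩ Ximena: 09:45-11:15, 14:00-15:00, 17:00-17:15.
Those are the intersection windows.
Summing the common windows: 90 + 60 + 15 = 165 minutes.

165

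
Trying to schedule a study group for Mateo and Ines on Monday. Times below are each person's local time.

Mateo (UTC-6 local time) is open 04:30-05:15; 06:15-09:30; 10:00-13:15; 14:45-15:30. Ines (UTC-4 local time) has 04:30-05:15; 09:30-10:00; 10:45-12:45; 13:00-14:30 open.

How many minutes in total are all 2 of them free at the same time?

Mateo in UTC: 10:30-11:15, 12:15-15:30, 16:00-19:15, 20:45-21:30 (add 6h to convert from UTC-6).
Ines in UTC: 08:30-09:15, 13:30-14:00, 14:45-16:45, 17:00-18:30 (add 4h to convert from UTC-4).
Mateo ∩ Ines: 13:30-14:00, 14:45-15:30, 16:00-16:45, 17:00-18:30.
Those are the intersection windows.
Summing the common windows: 30 + 45 + 45 + 90 = 210 minutes.

210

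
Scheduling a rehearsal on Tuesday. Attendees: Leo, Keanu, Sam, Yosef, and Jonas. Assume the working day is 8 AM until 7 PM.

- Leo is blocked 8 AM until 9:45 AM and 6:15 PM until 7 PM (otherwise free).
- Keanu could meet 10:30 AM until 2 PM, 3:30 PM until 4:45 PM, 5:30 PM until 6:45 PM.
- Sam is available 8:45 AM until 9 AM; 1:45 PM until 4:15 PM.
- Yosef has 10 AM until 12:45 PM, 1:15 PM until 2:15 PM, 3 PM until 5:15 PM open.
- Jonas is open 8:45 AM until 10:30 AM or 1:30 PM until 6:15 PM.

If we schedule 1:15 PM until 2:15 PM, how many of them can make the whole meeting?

2

Leo free: 09:45-18:15 (invert busy blocks within the working day).
Keanu free: 10:30-14:00, 15:30-16:45, 17:30-18:45.
Sam free: 08:45-09:00, 13:45-16:15.
Yosef free: 10:00-12:45, 13:15-14:15, 15:00-17:15.
Jonas free: 08:45-10:30, 13:30-18:15.
Leo and Yosef can make the full 13:15-14:15 slot — that's 2.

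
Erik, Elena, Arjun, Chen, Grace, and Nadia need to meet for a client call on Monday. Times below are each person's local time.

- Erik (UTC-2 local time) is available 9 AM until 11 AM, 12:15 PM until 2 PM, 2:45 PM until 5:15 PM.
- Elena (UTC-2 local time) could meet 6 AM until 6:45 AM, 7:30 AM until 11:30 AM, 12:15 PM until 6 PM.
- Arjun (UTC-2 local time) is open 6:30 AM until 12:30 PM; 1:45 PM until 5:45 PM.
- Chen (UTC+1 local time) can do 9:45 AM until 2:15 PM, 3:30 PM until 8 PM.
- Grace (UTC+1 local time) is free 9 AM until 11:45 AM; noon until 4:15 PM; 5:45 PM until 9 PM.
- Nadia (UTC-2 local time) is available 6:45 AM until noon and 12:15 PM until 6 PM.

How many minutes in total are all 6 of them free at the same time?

255

Erik in UTC: 11:00-13:00, 14:15-16:00, 16:45-19:15 (add 2h to convert from UTC-2).
Elena in UTC: 08:00-08:45, 09:30-13:30, 14:15-20:00 (add 2h to convert from UTC-2).
Arjun in UTC: 08:30-14:30, 15:45-19:45 (add 2h to convert from UTC-2).
Chen in UTC: 08:45-13:15, 14:30-19:00 (subtract 1h to convert from UTC+1).
Grace in UTC: 08:00-10:45, 11:00-15:15, 16:45-20:00 (subtract 1h to convert from UTC+1).
Nadia in UTC: 08:45-14:00, 14:15-20:00 (add 2h to convert from UTC-2).
Erik ∩ Elena: 11:00-13:00, 14:15-16:00, 16:45-19:15.
Erik ∩ Elena ∩ Arjun: 11:00-13:00, 14:15-14:30, 15:45-16:00, 16:45-19:15.
Erik ∩ Elena ∩ Arjun ∩ Chen: 11:00-13:00, 15:45-16:00, 16:45-19:00.
Erik ∩ Elena ∩ Arjun ∩ Chen ∩ Grace: 11:00-13:00, 16:45-19:00.
Erik ∩ Elena ∩ Arjun ∩ Chen ∩ Grace ∩ Nadia: 11:00-13:00, 16:45-19:00.
So the common availability across everyone is 11:00-13:00, 16:45-19:00.
Summing the common windows: 120 + 135 = 255 minutes.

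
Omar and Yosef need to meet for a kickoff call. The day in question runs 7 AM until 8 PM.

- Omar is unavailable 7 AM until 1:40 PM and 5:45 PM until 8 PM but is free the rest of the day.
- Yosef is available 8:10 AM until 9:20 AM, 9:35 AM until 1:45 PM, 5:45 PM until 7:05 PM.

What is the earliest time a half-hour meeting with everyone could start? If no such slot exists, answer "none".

Omar free: 13:40-17:45 (invert busy blocks within the working day).
Yosef free: 08:10-09:20, 09:35-13:45, 17:45-19:05.
Omar ∩ Yosef: 13:40-13:45.
Those are the intersection windows.
No common window is at least 30 minutes long.

none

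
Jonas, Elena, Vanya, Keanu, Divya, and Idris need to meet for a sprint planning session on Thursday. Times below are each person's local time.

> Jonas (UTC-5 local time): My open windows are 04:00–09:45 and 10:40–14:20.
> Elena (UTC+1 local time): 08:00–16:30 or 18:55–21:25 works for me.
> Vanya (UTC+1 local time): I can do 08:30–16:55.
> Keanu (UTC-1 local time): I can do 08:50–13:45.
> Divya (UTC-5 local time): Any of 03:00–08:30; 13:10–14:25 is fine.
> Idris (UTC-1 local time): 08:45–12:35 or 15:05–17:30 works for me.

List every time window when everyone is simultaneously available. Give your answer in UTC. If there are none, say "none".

09:50-13:30

Jonas in UTC: 09:00-14:45, 15:40-19:20 (add 5h to convert from UTC-5).
Elena in UTC: 07:00-15:30, 17:55-20:25 (subtract 1h to convert from UTC+1).
Vanya in UTC: 07:30-15:55 (subtract 1h to convert from UTC+1).
Keanu in UTC: 09:50-14:45 (add 1h to convert from UTC-1).
Divya in UTC: 08:00-13:30, 18:10-19:25 (add 5h to convert from UTC-5).
Idris in UTC: 09:45-13:35, 16:05-18:30 (add 1h to convert from UTC-1).
Jonas ∩ Elena: 09:00-14:45, 17:55-19:20.
Jonas ∩ Elena ∩ Vanya: 09:00-14:45.
Jonas ∩ Elena ∩ Vanya ∩ Keanu: 09:50-14:45.
Jonas ∩ Elena ∩ Vanya ∩ Keanu ∩ Divya: 09:50-13:30.
Jonas ∩ Elena ∩ Vanya ∩ Keanu ∩ Divya ∩ Idris: 09:50-13:30.
Those are the intersection windows.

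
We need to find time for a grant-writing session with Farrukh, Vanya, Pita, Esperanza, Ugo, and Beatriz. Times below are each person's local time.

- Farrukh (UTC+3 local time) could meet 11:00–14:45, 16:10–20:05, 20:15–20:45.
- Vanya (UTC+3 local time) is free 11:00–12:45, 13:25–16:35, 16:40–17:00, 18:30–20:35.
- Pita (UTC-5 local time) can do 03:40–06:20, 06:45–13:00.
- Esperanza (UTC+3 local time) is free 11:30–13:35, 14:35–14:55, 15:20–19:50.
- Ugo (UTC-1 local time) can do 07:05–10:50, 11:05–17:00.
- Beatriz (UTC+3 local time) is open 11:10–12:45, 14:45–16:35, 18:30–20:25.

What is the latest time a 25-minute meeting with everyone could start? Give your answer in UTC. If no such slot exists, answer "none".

16:25

Farrukh in UTC: 08:00-11:45, 13:10-17:05, 17:15-17:45 (subtract 3h to convert from UTC+3).
Vanya in UTC: 08:00-09:45, 10:25-13:35, 13:40-14:00, 15:30-17:35 (subtract 3h to convert from UTC+3).
Pita in UTC: 08:40-11:20, 11:45-18:00 (add 5h to convert from UTC-5).
Esperanza in UTC: 08:30-10:35, 11:35-11:55, 12:20-16:50 (subtract 3h to convert from UTC+3).
Ugo in UTC: 08:05-11:50, 12:05-18:00 (add 1h to convert from UTC-1).
Beatriz in UTC: 08:10-09:45, 11:45-13:35, 15:30-17:25 (subtract 3h to convert from UTC+3).
Farrukh ∩ Vanya: 08:00-09:45, 10:25-11:45, 13:10-13:35, 13:40-14:00, 15:30-17:05, 17:15-17:35.
Farrukh ∩ Vanya ∩ Pita: 08:40-09:45, 10:25-11:20, 13:10-13:35, 13:40-14:00, 15:30-17:05, 17:15-17:35.
Farrukh ∩ Vanya ∩ Pita ∩ Esperanza: 08:40-09:45, 10:25-10:35, 13:10-13:35, 13:40-14:00, 15:30-16:50.
Farrukh ∩ Vanya ∩ Pita ∩ Esperanza ∩ Ugo: 08:40-09:45, 10:25-10:35, 13:10-13:35, 13:40-14:00, 15:30-16:50.
Farrukh ∩ Vanya ∩ Pita ∩ Esperanza ∩ Ugo ∩ Beatriz: 08:40-09:45, 13:10-13:35, 15:30-16:50.
The last common window of at least 25 minutes is 15:30-16:50; a 25-minute meeting can start as late as 16:25 and still end by 16:50.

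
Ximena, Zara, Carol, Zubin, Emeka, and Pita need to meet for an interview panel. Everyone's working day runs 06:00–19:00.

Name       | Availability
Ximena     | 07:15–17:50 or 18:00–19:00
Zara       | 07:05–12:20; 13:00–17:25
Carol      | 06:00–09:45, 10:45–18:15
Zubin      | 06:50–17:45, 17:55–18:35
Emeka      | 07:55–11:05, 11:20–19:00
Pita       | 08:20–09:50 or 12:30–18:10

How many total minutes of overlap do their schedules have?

350

Ximena ∩ Zara: 07:15-12:20, 13:00-17:25.
Ximena ∩ Zara ∩ Carol: 07:15-09:45, 10:45-12:20, 13:00-17:25.
Ximena ∩ Zara ∩ Carol ∩ Zubin: 07:15-09:45, 10:45-12:20, 13:00-17:25.
Ximena ∩ Zara ∩ Carol ∩ Zubin ∩ Emeka: 07:55-09:45, 10:45-11:05, 11:20-12:20, 13:00-17:25.
Ximena ∩ Zara ∩ Carol ∩ Zubin ∩ Emeka ∩ Pita: 08:20-09:45, 13:00-17:25.
Those are the intersection windows.
Summing the common windows: 85 + 265 = 350 minutes.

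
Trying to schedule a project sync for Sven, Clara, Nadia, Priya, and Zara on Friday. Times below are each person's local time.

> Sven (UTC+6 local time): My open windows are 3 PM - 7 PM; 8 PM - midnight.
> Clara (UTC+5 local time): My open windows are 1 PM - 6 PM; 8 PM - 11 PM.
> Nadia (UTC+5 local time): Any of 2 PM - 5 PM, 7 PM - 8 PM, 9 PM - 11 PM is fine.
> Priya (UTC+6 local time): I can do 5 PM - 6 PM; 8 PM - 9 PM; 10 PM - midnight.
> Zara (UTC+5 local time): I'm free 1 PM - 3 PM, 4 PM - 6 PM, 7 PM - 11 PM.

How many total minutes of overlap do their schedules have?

180

Sven in UTC: 09:00-13:00, 14:00-18:00 (subtract 6h to convert from UTC+6).
Clara in UTC: 08:00-13:00, 15:00-18:00 (subtract 5h to convert from UTC+5).
Nadia in UTC: 09:00-12:00, 14:00-15:00, 16:00-18:00 (subtract 5h to convert from UTC+5).
Priya in UTC: 11:00-12:00, 14:00-15:00, 16:00-18:00 (subtract 6h to convert from UTC+6).
Zara in UTC: 08:00-10:00, 11:00-13:00, 14:00-18:00 (subtract 5h to convert from UTC+5).
Sven ∩ Clara: 09:00-13:00, 15:00-18:00.
Sven ∩ Clara ∩ Nadia: 09:00-12:00, 16:00-18:00.
Sven ∩ Clara ∩ Nadia ∩ Priya: 11:00-12:00, 16:00-18:00.
Sven ∩ Clara ∩ Nadia ∩ Priya ∩ Zara: 11:00-12:00, 16:00-18:00.
Summing the common windows: 60 + 120 = 180 minutes.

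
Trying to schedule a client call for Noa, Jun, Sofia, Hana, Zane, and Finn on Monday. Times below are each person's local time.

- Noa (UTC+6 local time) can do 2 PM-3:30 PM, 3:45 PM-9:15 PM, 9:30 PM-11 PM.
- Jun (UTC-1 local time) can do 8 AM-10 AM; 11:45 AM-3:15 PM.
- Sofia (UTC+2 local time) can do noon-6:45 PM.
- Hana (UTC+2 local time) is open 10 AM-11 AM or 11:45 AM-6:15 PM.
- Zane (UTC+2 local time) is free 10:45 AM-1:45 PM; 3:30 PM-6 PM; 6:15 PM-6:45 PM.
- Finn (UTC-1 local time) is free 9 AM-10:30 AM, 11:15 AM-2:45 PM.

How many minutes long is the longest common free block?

Noa in UTC: 08:00-09:30, 09:45-15:15, 15:30-17:00 (subtract 6h to convert from UTC+6).
Jun in UTC: 09:00-11:00, 12:45-16:15 (add 1h to convert from UTC-1).
Sofia in UTC: 10:00-16:45 (subtract 2h to convert from UTC+2).
Hana in UTC: 08:00-09:00, 09:45-16:15 (subtract 2h to convert from UTC+2).
Zane in UTC: 08:45-11:45, 13:30-16:00, 16:15-16:45 (subtract 2h to convert from UTC+2).
Finn in UTC: 10:00-11:30, 12:15-15:45 (add 1h to convert from UTC-1).
Noa ∩ Jun: 09:00-09:30, 09:45-11:00, 12:45-15:15, 15:30-16:15.
Noa ∩ Jun ∩ Sofia: 10:00-11:00, 12:45-15:15, 15:30-16:15.
Noa ∩ Jun ∩ Sofia ∩ Hana: 10:00-11:00, 12:45-15:15, 15:30-16:15.
Noa ∩ Jun ∩ Sofia ∩ Hana ∩ Zane: 10:00-11:00, 13:30-15:15, 15:30-16:00.
Noa ∩ Jun ∩ Sofia ∩ Hana ∩ Zane ∩ Finn: 10:00-11:00, 13:30-15:15, 15:30-15:45.
So the common availability across everyone is 10:00-11:00, 13:30-15:15, 15:30-15:45.
The longest is 13:30-15:15 at 105 minutes.

105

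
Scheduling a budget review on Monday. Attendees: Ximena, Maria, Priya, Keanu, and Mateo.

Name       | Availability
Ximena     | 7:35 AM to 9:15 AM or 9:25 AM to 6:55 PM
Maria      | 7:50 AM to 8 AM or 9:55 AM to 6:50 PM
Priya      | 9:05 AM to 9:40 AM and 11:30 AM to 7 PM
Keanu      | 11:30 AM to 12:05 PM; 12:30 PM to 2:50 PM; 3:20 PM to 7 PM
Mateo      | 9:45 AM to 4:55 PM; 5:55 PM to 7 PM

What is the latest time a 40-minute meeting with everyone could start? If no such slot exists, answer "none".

18:10

Ximena ∩ Maria: 07:50-08:00, 09:55-18:50.
Ximena ∩ Maria ∩ Priya: 11:30-18:50.
Ximena ∩ Maria ∩ Priya ∩ Keanu: 11:30-12:05, 12:30-14:50, 15:20-18:50.
Ximena ∩ Maria ∩ Priya ∩ Keanu ∩ Mateo: 11:30-12:05, 12:30-14:50, 15:20-16:55, 17:55-18:50.
So the common availability across everyone is 11:30-12:05, 12:30-14:50, 15:20-16:55, 17:55-18:50.
The last common window of at least 40 minutes is 17:55-18:50; a 40-minute meeting can start as late as 18:10 and still end by 18:50.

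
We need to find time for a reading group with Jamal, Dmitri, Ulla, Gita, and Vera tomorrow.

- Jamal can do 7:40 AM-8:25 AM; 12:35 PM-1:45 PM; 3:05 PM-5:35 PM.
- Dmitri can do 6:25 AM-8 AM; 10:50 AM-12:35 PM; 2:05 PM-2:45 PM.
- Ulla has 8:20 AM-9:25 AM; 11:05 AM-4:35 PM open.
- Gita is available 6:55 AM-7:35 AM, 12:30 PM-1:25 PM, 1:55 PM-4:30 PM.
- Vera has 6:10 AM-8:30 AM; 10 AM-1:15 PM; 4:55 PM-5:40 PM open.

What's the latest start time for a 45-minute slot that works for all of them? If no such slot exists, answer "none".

Jamal ∩ Dmitri: 07:40-08:00.
Jamal ∩ Dmitri ∩ Ulla: ∅.
Jamal ∩ Dmitri ∩ Ulla ∩ Gita: ∅.
Jamal ∩ Dmitri ∩ Ulla ∩ Gita ∩ Vera: ∅.
There is no time when everyone is free.
No common window is at least 45 minutes long.

none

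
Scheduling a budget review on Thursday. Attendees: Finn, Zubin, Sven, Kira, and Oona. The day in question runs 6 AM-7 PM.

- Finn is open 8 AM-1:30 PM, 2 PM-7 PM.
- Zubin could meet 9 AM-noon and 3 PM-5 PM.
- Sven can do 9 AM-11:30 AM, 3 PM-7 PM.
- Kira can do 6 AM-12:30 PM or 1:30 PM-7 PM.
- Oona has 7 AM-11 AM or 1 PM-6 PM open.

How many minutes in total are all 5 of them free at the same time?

Finn ∩ Zubin: 09:00-12:00, 15:00-17:00.
Finn ∩ Zubin ∩ Sven: 09:00-11:30, 15:00-17:00.
Finn ∩ Zubin ∩ Sven ∩ Kira: 09:00-11:30, 15:00-17:00.
Finn ∩ Zubin ∩ Sven ∩ Kira ∩ Oona: 09:00-11:00, 15:00-17:00.
Summing the common windows: 120 + 120 = 240 minutes.

240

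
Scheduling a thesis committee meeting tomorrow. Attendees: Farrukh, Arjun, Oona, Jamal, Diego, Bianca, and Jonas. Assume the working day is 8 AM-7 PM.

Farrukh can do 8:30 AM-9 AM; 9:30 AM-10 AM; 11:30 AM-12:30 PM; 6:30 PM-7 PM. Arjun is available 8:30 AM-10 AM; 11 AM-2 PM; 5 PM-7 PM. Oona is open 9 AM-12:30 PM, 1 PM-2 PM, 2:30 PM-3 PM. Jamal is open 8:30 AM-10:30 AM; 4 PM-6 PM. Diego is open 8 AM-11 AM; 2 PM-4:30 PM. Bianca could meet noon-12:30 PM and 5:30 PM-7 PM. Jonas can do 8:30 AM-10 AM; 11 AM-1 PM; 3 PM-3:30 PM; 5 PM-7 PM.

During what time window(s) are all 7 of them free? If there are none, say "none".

none

Farrukh ∩ Arjun: 08:30-09:00, 09:30-10:00, 11:30-12:30, 18:30-19:00.
Farrukh ∩ Arjun ∩ Oona: 09:30-10:00, 11:30-12:30.
Farrukh ∩ Arjun ∩ Oona ∩ Jamal: 09:30-10:00.
Farrukh ∩ Arjun ∩ Oona ∩ Jamal ∩ Diego: 09:30-10:00.
Farrukh ∩ Arjun ∩ Oona ∩ Jamal ∩ Diego ∩ Bianca: ∅.
Farrukh ∩ Arjun ∩ Oona ∩ Jamal ∩ Diego ∩ Bianca ∩ Jonas: ∅.
There is no time when everyone is free.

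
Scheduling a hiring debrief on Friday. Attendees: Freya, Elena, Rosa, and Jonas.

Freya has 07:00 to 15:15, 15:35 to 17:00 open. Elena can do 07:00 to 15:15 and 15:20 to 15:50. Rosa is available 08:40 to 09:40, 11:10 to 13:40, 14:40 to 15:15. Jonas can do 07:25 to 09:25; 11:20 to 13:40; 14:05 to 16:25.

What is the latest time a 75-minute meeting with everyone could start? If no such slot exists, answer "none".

12:25

Freya ∩ Elena: 07:00-15:15, 15:35-15:50.
Freya ∩ Elena ∩ Rosa: 08:40-09:40, 11:10-13:40, 14:40-15:15.
Freya ∩ Elena ∩ Rosa ∩ Jonas: 08:40-09:25, 11:20-13:40, 14:40-15:15.
The last common window of at least 75 minutes is 11:20-13:40; a 75-minute meeting can start as late as 12:25 and still end by 13:40.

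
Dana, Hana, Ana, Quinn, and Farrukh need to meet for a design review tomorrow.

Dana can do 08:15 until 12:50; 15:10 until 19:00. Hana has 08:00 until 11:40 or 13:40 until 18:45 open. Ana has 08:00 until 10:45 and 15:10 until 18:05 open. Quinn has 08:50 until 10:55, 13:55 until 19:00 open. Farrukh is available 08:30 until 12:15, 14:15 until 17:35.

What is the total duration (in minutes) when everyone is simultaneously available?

Dana ∩ Hana: 08:15-11:40, 15:10-18:45.
Dana ∩ Hana ∩ Ana: 08:15-10:45, 15:10-18:05.
Dana ∩ Hana ∩ Ana ∩ Quinn: 08:50-10:45, 15:10-18:05.
Dana ∩ Hana ∩ Ana ∩ Quinn ∩ Farrukh: 08:50-10:45, 15:10-17:35.
Summing the common windows: 115 + 145 = 260 minutes.

260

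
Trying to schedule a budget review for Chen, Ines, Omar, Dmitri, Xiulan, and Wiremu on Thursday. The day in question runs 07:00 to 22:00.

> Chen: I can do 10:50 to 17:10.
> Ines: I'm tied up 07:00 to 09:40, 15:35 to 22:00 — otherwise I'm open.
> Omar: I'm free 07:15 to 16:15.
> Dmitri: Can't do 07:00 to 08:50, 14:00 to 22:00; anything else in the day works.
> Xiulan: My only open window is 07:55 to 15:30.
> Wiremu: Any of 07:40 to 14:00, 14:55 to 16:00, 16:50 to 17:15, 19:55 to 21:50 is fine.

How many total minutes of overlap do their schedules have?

Chen free: 10:50-17:10.
Ines free: 09:40-15:35 (invert busy blocks within the working day).
Omar free: 07:15-16:15.
Dmitri free: 08:50-14:00 (invert busy blocks within the working day).
Xiulan free: 07:55-15:30.
Wiremu free: 07:40-14:00, 14:55-16:00, 16:50-17:15, 19:55-21:50.
Chen ∩ Ines: 10:50-15:35.
Chen ∩ Ines ∩ Omar: 10:50-15:35.
Chen ∩ Ines ∩ Omar ∩ Dmitri: 10:50-14:00.
Chen ∩ Ines ∩ Omar ∩ Dmitri ∩ Xiulan: 10:50-14:00.
Chen ∩ Ines ∩ Omar ∩ Dmitri ∩ Xiulan ∩ Wiremu: 10:50-14:00.
Those are the intersection windows.
That's a single block of 190 minutes.

190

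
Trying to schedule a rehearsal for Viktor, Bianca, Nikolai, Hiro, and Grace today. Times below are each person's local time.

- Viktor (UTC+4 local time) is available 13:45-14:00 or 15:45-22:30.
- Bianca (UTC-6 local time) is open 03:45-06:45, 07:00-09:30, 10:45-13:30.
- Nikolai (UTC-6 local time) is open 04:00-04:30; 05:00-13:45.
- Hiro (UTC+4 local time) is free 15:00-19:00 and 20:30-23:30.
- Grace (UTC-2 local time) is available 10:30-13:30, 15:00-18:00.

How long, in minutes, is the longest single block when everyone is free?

Viktor in UTC: 09:45-10:00, 11:45-18:30 (subtract 4h to convert from UTC+4).
Bianca in UTC: 09:45-12:45, 13:00-15:30, 16:45-19:30 (add 6h to convert from UTC-6).
Nikolai in UTC: 10:00-10:30, 11:00-19:45 (add 6h to convert from UTC-6).
Hiro in UTC: 11:00-15:00, 16:30-19:30 (subtract 4h to convert from UTC+4).
Grace in UTC: 12:30-15:30, 17:00-20:00 (add 2h to convert from UTC-2).
Viktor ∩ Bianca: 09:45-10:00, 11:45-12:45, 13:00-15:30, 16:45-18:30.
Viktor ∩ Bianca ∩ Nikolai: 11:45-12:45, 13:00-15:30, 16:45-18:30.
Viktor ∩ Bianca ∩ Nikolai ∩ Hiro: 11:45-12:45, 13:00-15:00, 16:45-18:30.
Viktor ∩ Bianca ∩ Nikolai ∩ Hiro ∩ Grace: 12:30-12:45, 13:00-15:00, 17:00-18:30.
The longest is 13:00-15:00 at 120 minutes.

120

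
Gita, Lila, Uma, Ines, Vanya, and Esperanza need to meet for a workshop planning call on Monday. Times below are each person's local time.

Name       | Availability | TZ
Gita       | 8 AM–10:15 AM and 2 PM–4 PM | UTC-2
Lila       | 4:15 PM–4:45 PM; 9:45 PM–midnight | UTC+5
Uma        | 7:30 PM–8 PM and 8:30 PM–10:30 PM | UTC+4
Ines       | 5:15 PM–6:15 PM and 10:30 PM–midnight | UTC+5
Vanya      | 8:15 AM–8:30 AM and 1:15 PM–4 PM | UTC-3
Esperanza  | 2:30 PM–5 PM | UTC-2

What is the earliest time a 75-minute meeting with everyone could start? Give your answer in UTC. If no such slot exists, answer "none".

none

Gita in UTC: 10:00-12:15, 16:00-18:00 (add 2h to convert from UTC-2).
Lila in UTC: 11:15-11:45, 16:45-19:00 (subtract 5h to convert from UTC+5).
Uma in UTC: 15:30-16:00, 16:30-18:30 (subtract 4h to convert from UTC+4).
Ines in UTC: 12:15-13:15, 17:30-19:00 (subtract 5h to convert from UTC+5).
Vanya in UTC: 11:15-11:30, 16:15-19:00 (add 3h to convert from UTC-3).
Esperanza in UTC: 16:30-19:00 (add 2h to convert from UTC-2).
Gita ∩ Lila: 11:15-11:45, 16:45-18:00.
Gita ∩ Lila ∩ Uma: 16:45-18:00.
Gita ∩ Lila ∩ Uma ∩ Ines: 17:30-18:00.
Gita ∩ Lila ∩ Uma ∩ Ines ∩ Vanya: 17:30-18:00.
Gita ∩ Lila ∩ Uma ∩ Ines ∩ Vanya ∩ Esperanza: 17:30-18:00.
Those are the intersection windows.
No common window is at least 75 minutes long.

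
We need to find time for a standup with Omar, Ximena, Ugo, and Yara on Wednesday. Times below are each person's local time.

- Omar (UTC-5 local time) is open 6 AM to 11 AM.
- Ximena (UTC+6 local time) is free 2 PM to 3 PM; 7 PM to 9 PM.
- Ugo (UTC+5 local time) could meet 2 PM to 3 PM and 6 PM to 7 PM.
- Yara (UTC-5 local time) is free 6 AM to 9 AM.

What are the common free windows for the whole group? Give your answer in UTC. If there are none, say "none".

Omar in UTC: 11:00-16:00 (add 5h to convert from UTC-5).
Ximena in UTC: 08:00-09:00, 13:00-15:00 (subtract 6h to convert from UTC+6).
Ugo in UTC: 09:00-10:00, 13:00-14:00 (subtract 5h to convert from UTC+5).
Yara in UTC: 11:00-14:00 (add 5h to convert from UTC-5).
Omar ∩ Ximena: 13:00-15:00.
Omar ∩ Ximena ∩ Ugo: 13:00-14:00.
Omar ∩ Ximena ∩ Ugo ∩ Yara: 13:00-14:00.

13:00-14:00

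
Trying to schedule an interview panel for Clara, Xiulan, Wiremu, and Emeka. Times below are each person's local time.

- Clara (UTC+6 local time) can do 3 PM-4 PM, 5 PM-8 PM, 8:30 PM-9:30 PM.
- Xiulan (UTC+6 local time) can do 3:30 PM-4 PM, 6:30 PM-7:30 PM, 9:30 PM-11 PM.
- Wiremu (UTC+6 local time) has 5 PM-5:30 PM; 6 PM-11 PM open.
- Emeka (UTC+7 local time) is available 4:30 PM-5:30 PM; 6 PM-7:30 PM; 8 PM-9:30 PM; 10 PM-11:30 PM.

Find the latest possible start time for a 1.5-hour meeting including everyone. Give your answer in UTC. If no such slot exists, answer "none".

none

Clara in UTC: 09:00-10:00, 11:00-14:00, 14:30-15:30 (subtract 6h to convert from UTC+6).
Xiulan in UTC: 09:30-10:00, 12:30-13:30, 15:30-17:00 (subtract 6h to convert from UTC+6).
Wiremu in UTC: 11:00-11:30, 12:00-17:00 (subtract 6h to convert from UTC+6).
Emeka in UTC: 09:30-10:30, 11:00-12:30, 13:00-14:30, 15:00-16:30 (subtract 7h to convert from UTC+7).
Clara ∩ Xiulan: 09:30-10:00, 12:30-13:30.
Clara ∩ Xiulan ∩ Wiremu: 12:30-13:30.
Clara ∩ Xiulan ∩ Wiremu ∩ Emeka: 13:00-13:30.
So the common availability across everyone is 13:00-13:30.
No common window is at least 90 minutes long.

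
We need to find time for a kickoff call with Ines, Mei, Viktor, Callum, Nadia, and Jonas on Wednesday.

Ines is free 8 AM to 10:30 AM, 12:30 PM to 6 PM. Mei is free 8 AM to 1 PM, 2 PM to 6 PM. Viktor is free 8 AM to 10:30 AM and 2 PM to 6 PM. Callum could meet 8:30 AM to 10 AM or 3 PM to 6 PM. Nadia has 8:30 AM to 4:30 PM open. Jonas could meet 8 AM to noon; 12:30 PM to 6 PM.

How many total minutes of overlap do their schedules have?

Ines ∩ Mei: 08:00-10:30, 12:30-13:00, 14:00-18:00.
Ines ∩ Mei ∩ Viktor: 08:00-10:30, 14:00-18:00.
Ines ∩ Mei ∩ Viktor ∩ Callum: 08:30-10:00, 15:00-18:00.
Ines ∩ Mei ∩ Viktor ∩ Callum ∩ Nadia: 08:30-10:00, 15:00-16:30.
Ines ∩ Mei ∩ Viktor ∩ Callum ∩ Nadia ∩ Jonas: 08:30-10:00, 15:00-16:30.
So the common availability across everyone is 08:30-10:00, 15:00-16:30.
Summing the common windows: 90 + 90 = 180 minutes.

180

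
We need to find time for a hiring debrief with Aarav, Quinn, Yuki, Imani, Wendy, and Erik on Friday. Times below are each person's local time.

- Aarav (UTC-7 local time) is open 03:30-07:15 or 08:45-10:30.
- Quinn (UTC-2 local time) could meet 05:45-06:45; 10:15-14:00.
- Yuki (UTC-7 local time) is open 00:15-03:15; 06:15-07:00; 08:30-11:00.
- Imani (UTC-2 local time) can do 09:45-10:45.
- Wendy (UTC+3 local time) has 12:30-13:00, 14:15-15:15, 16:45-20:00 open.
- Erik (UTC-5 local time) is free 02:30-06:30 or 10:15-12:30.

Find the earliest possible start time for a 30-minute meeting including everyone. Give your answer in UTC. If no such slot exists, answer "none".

none

Aarav in UTC: 10:30-14:15, 15:45-17:30 (add 7h to convert from UTC-7).
Quinn in UTC: 07:45-08:45, 12:15-16:00 (add 2h to convert from UTC-2).
Yuki in UTC: 07:15-10:15, 13:15-14:00, 15:30-18:00 (add 7h to convert from UTC-7).
Imani in UTC: 11:45-12:45 (add 2h to convert from UTC-2).
Wendy in UTC: 09:30-10:00, 11:15-12:15, 13:45-17:00 (subtract 3h to convert from UTC+3).
Erik in UTC: 07:30-11:30, 15:15-17:30 (add 5h to convert from UTC-5).
Aarav ∩ Quinn: 12:15-14:15, 15:45-16:00.
Aarav ∩ Quinn ∩ Yuki: 13:15-14:00, 15:45-16:00.
Aarav ∩ Quinn ∩ Yuki ∩ Imani: ∅.
Aarav ∩ Quinn ∩ Yuki ∩ Imani ∩ Wendy: ∅.
Aarav ∩ Quinn ∩ Yuki ∩ Imani ∩ Wendy ∩ Erik: ∅.
There is no time when everyone is free.
No common window is at least 30 minutes long.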